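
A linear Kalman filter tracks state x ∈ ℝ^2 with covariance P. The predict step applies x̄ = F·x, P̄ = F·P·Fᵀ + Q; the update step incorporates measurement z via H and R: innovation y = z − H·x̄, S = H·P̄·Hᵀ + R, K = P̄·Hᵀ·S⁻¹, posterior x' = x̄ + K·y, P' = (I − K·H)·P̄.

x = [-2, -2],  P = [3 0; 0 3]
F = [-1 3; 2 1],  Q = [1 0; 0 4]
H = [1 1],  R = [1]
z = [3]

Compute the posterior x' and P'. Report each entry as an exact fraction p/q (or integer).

x' = [214/57, -56/57]
P' = [611/57 -577/57; -577/57 599/57]

x̄ = F·x = [-4, -6]
P̄ = F·P·Fᵀ + Q = [31 3; 3 19]
y = z − H·x̄ = [13]
S = H·P̄·Hᵀ + R = [57]
K = P̄·Hᵀ·S⁻¹ = [34/57; 22/57]
x' = x̄ + K·y = [214/57, -56/57]
P' = (I − K·H)·P̄ = [611/57 -577/57; -577/57 599/57]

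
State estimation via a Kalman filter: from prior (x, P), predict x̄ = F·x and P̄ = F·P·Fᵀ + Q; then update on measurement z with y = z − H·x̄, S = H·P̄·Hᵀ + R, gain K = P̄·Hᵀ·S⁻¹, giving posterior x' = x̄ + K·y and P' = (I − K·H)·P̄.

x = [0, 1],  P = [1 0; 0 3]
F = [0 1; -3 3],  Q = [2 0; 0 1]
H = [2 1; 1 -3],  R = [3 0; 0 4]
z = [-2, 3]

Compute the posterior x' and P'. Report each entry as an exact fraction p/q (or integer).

x' = [-1103/3166, -3511/3166]
P' = [821/1583 53/1583; 53/1583 605/1583]

x̄ = F·x = [1, 3]
P̄ = F·P·Fᵀ + Q = [5 9; 9 37]
y = z − H·x̄ = [-7, 11]
S = H·P̄·Hᵀ + R = [96 -146; -146 288]
K = P̄·Hᵀ·S⁻¹ = [565/1583 331/3166; 237/1583 -881/3166]
x' = x̄ + K·y = [-1103/3166, -3511/3166]
P' = (I − K·H)·P̄ = [821/1583 53/1583; 53/1583 605/1583]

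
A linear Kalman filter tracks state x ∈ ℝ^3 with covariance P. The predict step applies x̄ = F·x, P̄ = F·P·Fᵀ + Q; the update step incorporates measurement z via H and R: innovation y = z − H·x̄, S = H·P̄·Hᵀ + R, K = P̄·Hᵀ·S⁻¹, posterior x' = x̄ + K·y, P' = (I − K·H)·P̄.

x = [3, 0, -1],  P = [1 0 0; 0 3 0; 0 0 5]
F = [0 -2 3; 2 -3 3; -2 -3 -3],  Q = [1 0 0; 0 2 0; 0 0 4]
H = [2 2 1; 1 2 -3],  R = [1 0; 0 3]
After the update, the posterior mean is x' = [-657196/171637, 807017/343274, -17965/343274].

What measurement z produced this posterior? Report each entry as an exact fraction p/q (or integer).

z = [-3, 1]

x̄ = F·x = [-3, 3, -3]
P̄ = F·P·Fᵀ + Q = [58 63 -27; 63 78 -22; -27 -22 80]
S = H·P̄·Hᵀ + R = [933 789; 789 1771]
K = P̄·Hᵀ·S⁻¹ = [85840/514911 12935/171637; 235595/1029822 20255/343274; 71167/343274 -91987/343274]
x' − x̄ = [-142285/171637, -222805/343274, 1011857/343274] = K·y
y = (KᵀK)⁻¹·Kᵀ·(x' − x̄) = [0, -11]
z = y + H·x̄ = [0, -11] + [-3, 12] = [-3, 1]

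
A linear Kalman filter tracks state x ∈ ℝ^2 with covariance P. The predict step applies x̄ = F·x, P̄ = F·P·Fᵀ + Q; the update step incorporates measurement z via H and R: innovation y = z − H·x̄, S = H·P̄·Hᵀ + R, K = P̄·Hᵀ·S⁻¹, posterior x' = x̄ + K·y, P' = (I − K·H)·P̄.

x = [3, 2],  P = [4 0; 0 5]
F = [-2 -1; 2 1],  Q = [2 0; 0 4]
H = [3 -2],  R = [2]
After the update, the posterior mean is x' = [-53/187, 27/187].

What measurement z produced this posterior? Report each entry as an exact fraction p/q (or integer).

z = [-1]

x̄ = F·x = [-8, 8]
P̄ = F·P·Fᵀ + Q = [23 -21; -21 25]
S = H·P̄·Hᵀ + R = [561]
K = P̄·Hᵀ·S⁻¹ = [37/187; -113/561]
x' − x̄ = [1443/187, -1469/187] = K·y
y = (KᵀK)⁻¹·Kᵀ·(x' − x̄) = [39]
z = y + H·x̄ = [39] + [-40] = [-1]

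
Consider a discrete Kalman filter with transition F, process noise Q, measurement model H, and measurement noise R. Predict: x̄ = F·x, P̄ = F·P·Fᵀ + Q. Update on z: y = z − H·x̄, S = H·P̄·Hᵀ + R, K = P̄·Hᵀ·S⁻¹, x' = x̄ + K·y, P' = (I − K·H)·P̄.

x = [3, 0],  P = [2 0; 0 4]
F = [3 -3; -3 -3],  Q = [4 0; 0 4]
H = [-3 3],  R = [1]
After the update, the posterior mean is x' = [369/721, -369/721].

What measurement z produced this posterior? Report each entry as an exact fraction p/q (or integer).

x̄ = F·x = [9, -9]
P̄ = F·P·Fᵀ + Q = [58 18; 18 58]
S = H·P̄·Hᵀ + R = [721]
K = P̄·Hᵀ·S⁻¹ = [-120/721; 120/721]
x' − x̄ = [-6120/721, 6120/721] = K·y
y = (KᵀK)⁻¹·Kᵀ·(x' − x̄) = [51]
z = y + H·x̄ = [51] + [-54] = [-3]

z = [-3]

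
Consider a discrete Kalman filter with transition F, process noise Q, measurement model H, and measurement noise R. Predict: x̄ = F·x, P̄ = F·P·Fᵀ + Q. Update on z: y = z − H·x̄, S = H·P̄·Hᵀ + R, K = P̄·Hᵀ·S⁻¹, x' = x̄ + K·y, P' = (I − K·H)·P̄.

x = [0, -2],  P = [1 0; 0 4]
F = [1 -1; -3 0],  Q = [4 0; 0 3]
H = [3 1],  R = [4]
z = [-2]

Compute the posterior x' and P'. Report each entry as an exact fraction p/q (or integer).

x̄ = F·x = [2, 0]
P̄ = F·P·Fᵀ + Q = [9 -3; -3 12]
y = z − H·x̄ = [-8]
S = H·P̄·Hᵀ + R = [79]
K = P̄·Hᵀ·S⁻¹ = [24/79; 3/79]
x' = x̄ + K·y = [-34/79, -24/79]
P' = (I − K·H)·P̄ = [135/79 -309/79; -309/79 939/79]

x' = [-34/79, -24/79]
P' = [135/79 -309/79; -309/79 939/79]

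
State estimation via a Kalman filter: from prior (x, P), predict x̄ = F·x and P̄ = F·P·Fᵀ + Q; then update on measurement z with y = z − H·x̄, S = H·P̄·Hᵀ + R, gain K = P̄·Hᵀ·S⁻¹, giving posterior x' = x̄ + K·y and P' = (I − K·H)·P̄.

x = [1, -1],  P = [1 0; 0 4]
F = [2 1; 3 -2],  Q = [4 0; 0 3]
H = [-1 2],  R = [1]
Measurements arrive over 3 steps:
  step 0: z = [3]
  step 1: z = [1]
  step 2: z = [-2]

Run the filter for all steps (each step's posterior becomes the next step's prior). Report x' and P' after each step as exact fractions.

step 0: x' = [229/133, 317/133], P' = [1340/133 662/133; 662/133 360/133]
step 1: x' = [62879/6221, 34149/6221], P' = [269668/6221 137042/6221; 137042/6221 71147/6221]
step 2: x' = [4139911/717440, 36819/18880], P' = [52248491/717440 700039/18880; 700039/18880 180489/9440]

step 0: x̄ = F·x = [1, 5]
step 0: P̄ = F·P·Fᵀ + Q = [12 -2; -2 28]
step 0: y = z − H·x̄ = [-6]
step 0: S = H·P̄·Hᵀ + R = [133]
step 0: K = P̄·Hᵀ·S⁻¹ = [-16/133; 58/133]
step 0: x' = x̄ + K·y = [229/133, 317/133]
step 0: P' = (I − K·H)·P̄ = [1340/133 662/133; 662/133 360/133]
step 1: x̄ = F·x = [775/133, 53/133]
step 1: P̄ = F·P·Fᵀ + Q = [8900/133 6658/133; 6658/133 5955/133]
step 1: y = z − H·x̄ = [802/133]
step 1: S = H·P̄·Hᵀ + R = [6221/133]
step 1: K = P̄·Hᵀ·S⁻¹ = [4416/6221; 5252/6221]
step 1: x' = x̄ + K·y = [62879/6221, 34149/6221]
step 1: P' = (I − K·H)·P̄ = [269668/6221 137042/6221; 137042/6221 71147/6221]
step 2: x̄ = F·x = [159907/6221, 120339/6221]
step 2: P̄ = F·P·Fᵀ + Q = [1722871/6221 1338672/6221; 1338672/6221 1085759/6221]
step 2: y = z − H·x̄ = [-93213/6221]
step 2: S = H·P̄·Hᵀ + R = [717440/6221]
step 2: K = P̄·Hᵀ·S⁻¹ = [954473/717440; 21917/18880]
step 2: x' = x̄ + K·y = [4139911/717440, 36819/18880]
step 2: P' = (I − K·H)·P̄ = [52248491/717440 700039/18880; 700039/18880 180489/9440]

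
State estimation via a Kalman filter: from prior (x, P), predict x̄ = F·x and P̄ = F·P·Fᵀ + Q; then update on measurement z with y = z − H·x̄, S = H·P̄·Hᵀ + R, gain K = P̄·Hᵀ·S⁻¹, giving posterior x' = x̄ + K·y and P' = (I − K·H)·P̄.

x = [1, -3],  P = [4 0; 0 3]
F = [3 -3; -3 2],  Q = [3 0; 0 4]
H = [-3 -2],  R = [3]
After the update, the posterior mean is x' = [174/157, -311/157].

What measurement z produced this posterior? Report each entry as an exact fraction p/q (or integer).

x̄ = F·x = [12, -9]
P̄ = F·P·Fᵀ + Q = [66 -54; -54 52]
S = H·P̄·Hᵀ + R = [157]
K = P̄·Hᵀ·S⁻¹ = [-90/157; 58/157]
x' − x̄ = [-1710/157, 1102/157] = K·y
y = (KᵀK)⁻¹·Kᵀ·(x' − x̄) = [19]
z = y + H·x̄ = [19] + [-18] = [1]

z = [1]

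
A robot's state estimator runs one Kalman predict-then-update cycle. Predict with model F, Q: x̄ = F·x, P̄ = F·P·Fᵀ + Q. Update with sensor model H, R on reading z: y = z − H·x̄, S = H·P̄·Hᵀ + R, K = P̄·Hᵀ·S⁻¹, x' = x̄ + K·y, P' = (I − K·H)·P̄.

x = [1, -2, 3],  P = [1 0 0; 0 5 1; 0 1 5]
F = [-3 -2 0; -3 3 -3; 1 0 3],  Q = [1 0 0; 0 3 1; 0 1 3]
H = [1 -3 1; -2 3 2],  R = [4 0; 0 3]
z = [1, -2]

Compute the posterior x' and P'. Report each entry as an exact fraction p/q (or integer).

x' = [-260365/222974, -226997/222974, -68208/111487]
P' = [4350837/445948 1932963/445948 328602/111487; 1932963/445948 962993/445948 125583/111487; 328602/111487 125583/111487 183759/111487]

x̄ = F·x = [1, -18, 10]
P̄ = F·P·Fᵀ + Q = [30 -15 -9; -15 84 -38; -9 -38 49]
y = z − H·x̄ = [-64, 34]
S = H·P̄·Hᵀ + R = [1139 -739; -739 871]
K = P̄·Hᵀ·S⁻¹ = [-33411/445948 -91323/445948; -113421/445948 9239/445948; 33903/111487 29021/111487]
x' = x̄ + K·y = [-260365/222974, -226997/222974, -68208/111487]
P' = (I − K·H)·P̄ = [4350837/445948 1932963/445948 328602/111487; 1932963/445948 962993/445948 125583/111487; 328602/111487 125583/111487 183759/111487]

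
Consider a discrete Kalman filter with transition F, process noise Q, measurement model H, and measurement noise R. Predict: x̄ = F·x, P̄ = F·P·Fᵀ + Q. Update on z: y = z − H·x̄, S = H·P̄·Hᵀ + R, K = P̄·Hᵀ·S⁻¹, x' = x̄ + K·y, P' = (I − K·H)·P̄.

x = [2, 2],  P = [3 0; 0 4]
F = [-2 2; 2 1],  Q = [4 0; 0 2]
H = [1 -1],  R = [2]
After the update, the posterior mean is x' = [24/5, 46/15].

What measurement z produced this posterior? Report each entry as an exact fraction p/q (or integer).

x̄ = F·x = [0, 6]
P̄ = F·P·Fᵀ + Q = [32 -4; -4 18]
S = H·P̄·Hᵀ + R = [60]
K = P̄·Hᵀ·S⁻¹ = [3/5; -11/30]
x' − x̄ = [24/5, -44/15] = K·y
y = (KᵀK)⁻¹·Kᵀ·(x' − x̄) = [8]
z = y + H·x̄ = [8] + [-6] = [2]

z = [2]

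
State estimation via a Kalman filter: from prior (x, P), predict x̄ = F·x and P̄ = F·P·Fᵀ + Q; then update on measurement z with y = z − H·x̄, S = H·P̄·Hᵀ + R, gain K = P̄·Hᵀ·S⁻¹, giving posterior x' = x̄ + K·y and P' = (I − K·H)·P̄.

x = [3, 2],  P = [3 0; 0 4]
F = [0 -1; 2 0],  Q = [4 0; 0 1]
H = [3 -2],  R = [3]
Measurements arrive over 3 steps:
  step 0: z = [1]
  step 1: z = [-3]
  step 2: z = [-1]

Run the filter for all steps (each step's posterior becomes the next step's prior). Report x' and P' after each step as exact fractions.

step 0: x' = [202/127, 268/127], P' = [440/127 624/127; 624/127 975/127]
step 1: x' = [-3061/12084, 7075/6042], P' = [4837/4028 3049/2014; 3049/2014 2600/1007]
step 2: x' = [-627839/735822, -93376/122637], P' = [136816/122637 55417/40879; 55417/40879 93543/40879]

step 0: x̄ = F·x = [-2, 6]
step 0: P̄ = F·P·Fᵀ + Q = [8 0; 0 13]
step 0: y = z − H·x̄ = [19]
step 0: S = H·P̄·Hᵀ + R = [127]
step 0: K = P̄·Hᵀ·S⁻¹ = [24/127; -26/127]
step 0: x' = x̄ + K·y = [202/127, 268/127]
step 0: P' = (I − K·H)·P̄ = [440/127 624/127; 624/127 975/127]
step 1: x̄ = F·x = [-268/127, 404/127]
step 1: P̄ = F·P·Fᵀ + Q = [1483/127 -1248/127; -1248/127 1887/127]
step 1: y = z − H·x̄ = [1231/127]
step 1: S = H·P̄·Hᵀ + R = [36252/127]
step 1: K = P̄·Hᵀ·S⁻¹ = [2315/12084; -1253/6042]
step 1: x' = x̄ + K·y = [-3061/12084, 7075/6042]
step 1: P' = (I − K·H)·P̄ = [4837/4028 3049/2014; 3049/2014 2600/1007]
step 2: x̄ = F·x = [-7075/6042, -3061/6042]
step 2: P̄ = F·P·Fᵀ + Q = [6628/1007 -3049/1007; -3049/1007 5844/1007]
step 2: y = z − H·x̄ = [9061/6042]
step 2: S = H·P̄·Hᵀ + R = [122637/1007]
step 2: K = P̄·Hᵀ·S⁻¹ = [25982/122637; -6945/40879]
step 2: x' = x̄ + K·y = [-627839/735822, -93376/122637]
step 2: P' = (I − K·H)·P̄ = [136816/122637 55417/40879; 55417/40879 93543/40879]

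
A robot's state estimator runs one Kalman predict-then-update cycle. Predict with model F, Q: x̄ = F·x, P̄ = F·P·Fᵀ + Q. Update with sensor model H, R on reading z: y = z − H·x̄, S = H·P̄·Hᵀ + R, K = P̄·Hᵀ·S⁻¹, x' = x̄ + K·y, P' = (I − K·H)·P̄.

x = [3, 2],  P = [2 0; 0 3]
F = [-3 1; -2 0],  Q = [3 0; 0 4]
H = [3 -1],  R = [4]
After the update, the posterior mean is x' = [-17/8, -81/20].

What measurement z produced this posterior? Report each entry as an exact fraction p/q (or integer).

z = [-2]

x̄ = F·x = [-7, -6]
P̄ = F·P·Fᵀ + Q = [24 12; 12 12]
S = H·P̄·Hᵀ + R = [160]
K = P̄·Hᵀ·S⁻¹ = [3/8; 3/20]
x' − x̄ = [39/8, 39/20] = K·y
y = (KᵀK)⁻¹·Kᵀ·(x' − x̄) = [13]
z = y + H·x̄ = [13] + [-15] = [-2]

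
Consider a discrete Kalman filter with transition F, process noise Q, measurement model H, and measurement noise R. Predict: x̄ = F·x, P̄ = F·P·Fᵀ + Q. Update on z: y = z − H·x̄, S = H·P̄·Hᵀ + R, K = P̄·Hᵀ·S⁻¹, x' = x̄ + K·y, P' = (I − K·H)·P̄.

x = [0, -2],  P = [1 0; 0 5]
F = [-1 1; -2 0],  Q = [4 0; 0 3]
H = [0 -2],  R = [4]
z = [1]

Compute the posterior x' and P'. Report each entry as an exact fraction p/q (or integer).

x' = [-17/8, -7/16]
P' = [19/2 1/4; 1/4 7/8]

x̄ = F·x = [-2, 0]
P̄ = F·P·Fᵀ + Q = [10 2; 2 7]
y = z − H·x̄ = [1]
S = H·P̄·Hᵀ + R = [32]
K = P̄·Hᵀ·S⁻¹ = [-1/8; -7/16]
x' = x̄ + K·y = [-17/8, -7/16]
P' = (I − K·H)·P̄ = [19/2 1/4; 1/4 7/8]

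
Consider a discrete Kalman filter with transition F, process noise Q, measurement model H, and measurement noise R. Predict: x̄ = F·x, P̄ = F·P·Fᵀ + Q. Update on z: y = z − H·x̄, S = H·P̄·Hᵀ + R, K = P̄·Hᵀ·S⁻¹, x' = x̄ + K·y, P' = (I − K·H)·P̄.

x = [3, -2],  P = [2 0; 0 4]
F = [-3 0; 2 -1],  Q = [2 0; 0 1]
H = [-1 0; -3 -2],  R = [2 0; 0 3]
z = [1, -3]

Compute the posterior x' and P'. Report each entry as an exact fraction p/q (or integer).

x̄ = F·x = [-9, 8]
P̄ = F·P·Fᵀ + Q = [20 -12; -12 13]
y = z − H·x̄ = [-8, -14]
S = H·P̄·Hᵀ + R = [22 36; 36 91]
K = P̄·Hᵀ·S⁻¹ = [-262/353 -36/353; 366/353 -106/353]
x' = x̄ + K·y = [-577/353, 1380/353]
P' = (I − K·H)·P̄ = [524/353 -732/353; -732/353 1257/353]

x' = [-577/353, 1380/353]
P' = [524/353 -732/353; -732/353 1257/353]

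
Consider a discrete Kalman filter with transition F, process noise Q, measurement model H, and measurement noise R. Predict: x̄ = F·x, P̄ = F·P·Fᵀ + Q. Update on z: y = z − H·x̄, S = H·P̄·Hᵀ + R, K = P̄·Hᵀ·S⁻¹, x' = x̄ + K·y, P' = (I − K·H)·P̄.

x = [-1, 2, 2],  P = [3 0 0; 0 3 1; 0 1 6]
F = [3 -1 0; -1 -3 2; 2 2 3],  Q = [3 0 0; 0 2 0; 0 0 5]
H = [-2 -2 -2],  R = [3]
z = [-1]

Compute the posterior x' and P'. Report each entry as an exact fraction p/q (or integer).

x̄ = F·x = [-5, -1, 8]
P̄ = F·P·Fᵀ + Q = [33 -2 9; -2 44 7; 9 7 95]
y = z − H·x̄ = [3]
S = H·P̄·Hᵀ + R = [803]
K = P̄·Hᵀ·S⁻¹ = [-80/803; -98/803; -222/803]
x' = x̄ + K·y = [-4255/803, -1097/803, 5758/803]
P' = (I − K·H)·P̄ = [20099/803 -9446/803 -10533/803; -9446/803 25728/803 -16135/803; -10533/803 -16135/803 27001/803]

x' = [-4255/803, -1097/803, 5758/803]
P' = [20099/803 -9446/803 -10533/803; -9446/803 25728/803 -16135/803; -10533/803 -16135/803 27001/803]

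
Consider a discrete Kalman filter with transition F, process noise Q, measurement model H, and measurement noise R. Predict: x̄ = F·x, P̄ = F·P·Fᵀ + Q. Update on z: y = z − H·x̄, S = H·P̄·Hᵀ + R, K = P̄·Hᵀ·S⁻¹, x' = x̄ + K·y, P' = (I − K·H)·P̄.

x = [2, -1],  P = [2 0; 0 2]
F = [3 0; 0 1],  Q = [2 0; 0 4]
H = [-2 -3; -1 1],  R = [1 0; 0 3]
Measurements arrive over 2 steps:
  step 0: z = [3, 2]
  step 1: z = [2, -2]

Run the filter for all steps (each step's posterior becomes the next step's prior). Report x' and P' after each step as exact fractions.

step 0: x' = [-4434/3431, -425/3431], P' = [3420/3431 -2040/3431; -2040/3431 1578/3431]
step 1: x' = [1645632/4644115, -4302677/4644115], P' = [4507918/4644115 -2686748/4644115; -2686748/4644115 2086438/4644115]

step 0: x̄ = F·x = [6, -1]
step 0: P̄ = F·P·Fᵀ + Q = [20 0; 0 6]
step 0: y = z − H·x̄ = [12, 9]
step 0: S = H·P̄·Hᵀ + R = [135 22; 22 29]
step 0: K = P̄·Hᵀ·S⁻¹ = [-720/3431 -1820/3431; -654/3431 1206/3431]
step 0: x' = x̄ + K·y = [-4434/3431, -425/3431]
step 0: P' = (I − K·H)·P̄ = [3420/3431 -2040/3431; -2040/3431 1578/3431]
step 1: x̄ = F·x = [-13302/3431, -425/3431]
step 1: P̄ = F·P·Fᵀ + Q = [37642/3431 -6120/3431; -6120/3431 15302/3431]
step 1: y = z − H·x̄ = [-21017/3431, -19739/3431]
step 1: S = H·P̄·Hᵀ + R = [218277/3431 23258/3431; 23258/3431 75477/3431]
step 1: K = P̄·Hᵀ·S⁻¹ = [-955592/4644115 -2398222/4644115; -885818/4644115 1591062/4644115]
step 1: x' = x̄ + K·y = [1645632/4644115, -4302677/4644115]
step 1: P' = (I − K·H)·P̄ = [4507918/4644115 -2686748/4644115; -2686748/4644115 2086438/4644115]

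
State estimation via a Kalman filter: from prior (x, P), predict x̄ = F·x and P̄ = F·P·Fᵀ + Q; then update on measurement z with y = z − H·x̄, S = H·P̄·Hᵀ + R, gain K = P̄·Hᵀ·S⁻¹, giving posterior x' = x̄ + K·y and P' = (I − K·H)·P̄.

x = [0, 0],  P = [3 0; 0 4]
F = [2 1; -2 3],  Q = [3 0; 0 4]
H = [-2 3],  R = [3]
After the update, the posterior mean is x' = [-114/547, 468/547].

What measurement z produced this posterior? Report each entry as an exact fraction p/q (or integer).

x̄ = F·x = [0, 0]
P̄ = F·P·Fᵀ + Q = [19 0; 0 52]
S = H·P̄·Hᵀ + R = [547]
K = P̄·Hᵀ·S⁻¹ = [-38/547; 156/547]
x' − x̄ = [-114/547, 468/547] = K·y
y = (KᵀK)⁻¹·Kᵀ·(x' − x̄) = [3]
z = y + H·x̄ = [3] + [0] = [3]

z = [3]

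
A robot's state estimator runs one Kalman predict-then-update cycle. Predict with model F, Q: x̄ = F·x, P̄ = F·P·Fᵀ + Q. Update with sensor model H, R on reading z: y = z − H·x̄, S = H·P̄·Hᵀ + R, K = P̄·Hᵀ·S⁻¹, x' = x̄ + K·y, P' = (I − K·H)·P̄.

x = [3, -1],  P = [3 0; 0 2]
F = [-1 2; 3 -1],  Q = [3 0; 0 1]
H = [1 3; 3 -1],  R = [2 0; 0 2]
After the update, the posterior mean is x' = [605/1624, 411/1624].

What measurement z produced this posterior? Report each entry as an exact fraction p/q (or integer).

x̄ = F·x = [-5, 10]
P̄ = F·P·Fᵀ + Q = [14 -13; -13 30]
S = H·P̄·Hᵀ + R = [208 -152; -152 236]
K = P̄·Hᵀ·S⁻¹ = [615/6496 955/3248; 1921/6496 -331/3248]
x' − x̄ = [8725/1624, -15829/1624] = K·y
y = (KᵀK)⁻¹·Kᵀ·(x' − x̄) = [-24, 26]
z = y + H·x̄ = [-24, 26] + [25, -25] = [1, 1]

z = [1, 1]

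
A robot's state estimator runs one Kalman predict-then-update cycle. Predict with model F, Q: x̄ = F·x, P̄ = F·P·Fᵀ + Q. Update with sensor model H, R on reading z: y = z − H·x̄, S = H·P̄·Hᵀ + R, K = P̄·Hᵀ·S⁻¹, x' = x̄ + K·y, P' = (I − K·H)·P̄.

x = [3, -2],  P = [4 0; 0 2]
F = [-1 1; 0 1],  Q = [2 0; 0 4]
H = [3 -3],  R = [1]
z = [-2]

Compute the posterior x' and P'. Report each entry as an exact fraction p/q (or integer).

x' = [-47/13, -38/13]
P' = [404/91 398/91; 398/91 402/91]

x̄ = F·x = [-5, -2]
P̄ = F·P·Fᵀ + Q = [8 2; 2 6]
y = z − H·x̄ = [7]
S = H·P̄·Hᵀ + R = [91]
K = P̄·Hᵀ·S⁻¹ = [18/91; -12/91]
x' = x̄ + K·y = [-47/13, -38/13]
P' = (I − K·H)·P̄ = [404/91 398/91; 398/91 402/91]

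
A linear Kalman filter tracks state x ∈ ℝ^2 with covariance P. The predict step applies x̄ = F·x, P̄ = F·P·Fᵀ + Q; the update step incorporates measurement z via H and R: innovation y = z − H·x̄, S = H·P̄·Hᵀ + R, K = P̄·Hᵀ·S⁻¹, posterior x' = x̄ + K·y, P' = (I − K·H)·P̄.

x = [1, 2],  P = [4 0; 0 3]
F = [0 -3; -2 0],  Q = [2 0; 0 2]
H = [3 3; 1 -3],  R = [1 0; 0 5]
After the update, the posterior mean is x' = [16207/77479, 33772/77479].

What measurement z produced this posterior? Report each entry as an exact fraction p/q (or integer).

x̄ = F·x = [-6, -2]
P̄ = F·P·Fᵀ + Q = [29 0; 0 18]
S = H·P̄·Hᵀ + R = [424 -75; -75 196]
K = P̄·Hᵀ·S⁻¹ = [19227/77479 18821/77479; 6534/77479 -18846/77479]
x' − x̄ = [481081/77479, 188730/77479] = K·y
y = (KᵀK)⁻¹·Kᵀ·(x' − x̄) = [26, -1]
z = y + H·x̄ = [26, -1] + [-24, 0] = [2, -1]

z = [2, -1]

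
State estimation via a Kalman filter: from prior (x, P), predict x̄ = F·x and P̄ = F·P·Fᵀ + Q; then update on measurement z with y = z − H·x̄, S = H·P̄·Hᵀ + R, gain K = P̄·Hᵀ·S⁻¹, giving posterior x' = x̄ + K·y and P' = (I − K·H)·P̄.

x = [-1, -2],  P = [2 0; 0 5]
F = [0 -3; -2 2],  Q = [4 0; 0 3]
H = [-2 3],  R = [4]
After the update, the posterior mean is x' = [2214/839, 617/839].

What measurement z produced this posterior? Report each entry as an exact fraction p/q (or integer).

x̄ = F·x = [6, -2]
P̄ = F·P·Fᵀ + Q = [49 -30; -30 31]
S = H·P̄·Hᵀ + R = [839]
K = P̄·Hᵀ·S⁻¹ = [-188/839; 153/839]
x' − x̄ = [-2820/839, 2295/839] = K·y
y = (KᵀK)⁻¹·Kᵀ·(x' − x̄) = [15]
z = y + H·x̄ = [15] + [-18] = [-3]

z = [-3]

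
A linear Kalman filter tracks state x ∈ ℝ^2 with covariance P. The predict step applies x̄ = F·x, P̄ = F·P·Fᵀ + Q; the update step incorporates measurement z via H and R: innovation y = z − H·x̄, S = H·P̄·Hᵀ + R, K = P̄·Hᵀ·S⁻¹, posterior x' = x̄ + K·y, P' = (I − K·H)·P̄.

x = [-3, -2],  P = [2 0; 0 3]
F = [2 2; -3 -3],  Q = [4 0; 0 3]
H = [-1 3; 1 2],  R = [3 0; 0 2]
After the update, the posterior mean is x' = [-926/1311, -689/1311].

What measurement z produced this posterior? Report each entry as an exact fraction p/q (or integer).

z = [-1, -2]

x̄ = F·x = [-10, 15]
P̄ = F·P·Fᵀ + Q = [24 -30; -30 48]
S = H·P̄·Hᵀ + R = [639 234; 234 98]
K = P̄·Hᵀ·S⁻¹ = [-458/1311 204/437; 268/1311 81/437]
x' − x̄ = [12184/1311, -20354/1311] = K·y
y = (KᵀK)⁻¹·Kᵀ·(x' − x̄) = [-56, -22]
z = y + H·x̄ = [-56, -22] + [55, 20] = [-1, -2]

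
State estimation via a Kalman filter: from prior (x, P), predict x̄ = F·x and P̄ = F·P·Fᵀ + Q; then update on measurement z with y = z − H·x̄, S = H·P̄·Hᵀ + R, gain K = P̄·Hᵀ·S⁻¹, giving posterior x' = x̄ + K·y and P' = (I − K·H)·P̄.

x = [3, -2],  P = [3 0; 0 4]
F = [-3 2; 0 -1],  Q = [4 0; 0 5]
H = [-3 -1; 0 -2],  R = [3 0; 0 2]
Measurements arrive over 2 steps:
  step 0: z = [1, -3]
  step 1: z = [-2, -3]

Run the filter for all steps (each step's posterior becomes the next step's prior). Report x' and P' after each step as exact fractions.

step 0: x' = [-2102/2301, 1112/767], P' = [2654/6903 -367/2301; -367/2301 362/767]
step 1: x' = [60615/154291, 191165/154291], P' = [345919/925746 -23403/154291; -23403/154291 70671/154291]

step 0: x̄ = F·x = [-13, 2]
step 0: P̄ = F·P·Fᵀ + Q = [47 -8; -8 9]
step 0: y = z − H·x̄ = [-36, 1]
step 0: S = H·P̄·Hᵀ + R = [387 -30; -30 38]
step 0: K = P̄·Hᵀ·S⁻¹ = [-2287/6903 367/2301; 5/2301 -362/767]
step 0: x' = x̄ + K·y = [-2102/2301, 1112/767]
step 0: P' = (I − K·H)·P̄ = [2654/6903 -367/2301; -367/2301 362/767]
step 1: x̄ = F·x = [4326/767, -1112/767]
step 1: P̄ = F·P·Fᵀ + Q = [8638/767 -1091/767; -1091/767 4197/767]
step 1: y = z − H·x̄ = [10332/767, -4525/767]
step 1: S = H·P̄·Hᵀ + R = [77694/767 1848/767; 1848/767 18322/767]
step 1: K = P̄·Hᵀ·S⁻¹ = [-299113/925746 23403/154291; -154/154291 -70671/154291]
step 1: x' = x̄ + K·y = [60615/154291, 191165/154291]
step 1: P' = (I − K·H)·P̄ = [345919/925746 -23403/154291; -23403/154291 70671/154291]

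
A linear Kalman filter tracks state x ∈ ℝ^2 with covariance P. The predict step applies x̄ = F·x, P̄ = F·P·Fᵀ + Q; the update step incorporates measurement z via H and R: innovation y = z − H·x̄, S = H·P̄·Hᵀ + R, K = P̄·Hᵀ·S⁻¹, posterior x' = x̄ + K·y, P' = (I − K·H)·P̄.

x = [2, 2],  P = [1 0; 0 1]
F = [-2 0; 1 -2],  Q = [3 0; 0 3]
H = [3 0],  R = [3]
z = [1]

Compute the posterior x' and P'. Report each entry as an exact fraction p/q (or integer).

x̄ = F·x = [-4, -2]
P̄ = F·P·Fᵀ + Q = [7 -2; -2 8]
y = z − H·x̄ = [13]
S = H·P̄·Hᵀ + R = [66]
K = P̄·Hᵀ·S⁻¹ = [7/22; -1/11]
x' = x̄ + K·y = [3/22, -35/11]
P' = (I − K·H)·P̄ = [7/22 -1/11; -1/11 82/11]

x' = [3/22, -35/11]
P' = [7/22 -1/11; -1/11 82/11]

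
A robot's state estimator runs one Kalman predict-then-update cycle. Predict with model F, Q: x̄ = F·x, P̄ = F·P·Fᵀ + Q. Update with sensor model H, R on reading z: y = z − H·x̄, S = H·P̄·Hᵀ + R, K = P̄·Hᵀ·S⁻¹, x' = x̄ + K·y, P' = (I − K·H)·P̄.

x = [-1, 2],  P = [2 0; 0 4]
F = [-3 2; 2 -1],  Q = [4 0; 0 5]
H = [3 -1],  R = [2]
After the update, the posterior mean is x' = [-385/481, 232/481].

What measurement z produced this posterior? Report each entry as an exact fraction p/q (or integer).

z = [-3]

x̄ = F·x = [7, -4]
P̄ = F·P·Fᵀ + Q = [38 -20; -20 17]
S = H·P̄·Hᵀ + R = [481]
K = P̄·Hᵀ·S⁻¹ = [134/481; -77/481]
x' − x̄ = [-3752/481, 2156/481] = K·y
y = (KᵀK)⁻¹·Kᵀ·(x' − x̄) = [-28]
z = y + H·x̄ = [-28] + [25] = [-3]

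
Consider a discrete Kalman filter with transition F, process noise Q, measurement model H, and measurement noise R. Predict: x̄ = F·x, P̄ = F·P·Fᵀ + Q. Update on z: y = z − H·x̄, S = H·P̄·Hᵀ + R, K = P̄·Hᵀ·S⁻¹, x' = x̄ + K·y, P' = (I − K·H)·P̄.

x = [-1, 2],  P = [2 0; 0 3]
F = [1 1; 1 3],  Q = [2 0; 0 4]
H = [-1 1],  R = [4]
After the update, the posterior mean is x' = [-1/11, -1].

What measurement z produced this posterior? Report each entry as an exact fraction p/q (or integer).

z = [-2]

x̄ = F·x = [1, 5]
P̄ = F·P·Fᵀ + Q = [7 11; 11 33]
S = H·P̄·Hᵀ + R = [22]
K = P̄·Hᵀ·S⁻¹ = [2/11; 1]
x' − x̄ = [-12/11, -6] = K·y
y = (KᵀK)⁻¹·Kᵀ·(x' − x̄) = [-6]
z = y + H·x̄ = [-6] + [4] = [-2]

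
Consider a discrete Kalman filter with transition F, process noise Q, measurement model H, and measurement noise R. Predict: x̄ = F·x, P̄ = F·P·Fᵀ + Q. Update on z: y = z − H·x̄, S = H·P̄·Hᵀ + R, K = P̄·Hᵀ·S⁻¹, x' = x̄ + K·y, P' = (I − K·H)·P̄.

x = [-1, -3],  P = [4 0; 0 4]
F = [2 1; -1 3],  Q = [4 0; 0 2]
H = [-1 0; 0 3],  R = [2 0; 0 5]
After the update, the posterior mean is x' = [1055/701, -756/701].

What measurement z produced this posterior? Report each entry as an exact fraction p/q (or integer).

z = [-2, -3]

x̄ = F·x = [-5, -8]
P̄ = F·P·Fᵀ + Q = [24 4; 4 42]
S = H·P̄·Hᵀ + R = [26 -12; -12 383]
K = P̄·Hᵀ·S⁻¹ = [-4524/4907 12/4907; -10/4907 1614/4907]
x' − x̄ = [4560/701, 4852/701] = K·y
y = (KᵀK)⁻¹·Kᵀ·(x' − x̄) = [-7, 21]
z = y + H·x̄ = [-7, 21] + [5, -24] = [-2, -3]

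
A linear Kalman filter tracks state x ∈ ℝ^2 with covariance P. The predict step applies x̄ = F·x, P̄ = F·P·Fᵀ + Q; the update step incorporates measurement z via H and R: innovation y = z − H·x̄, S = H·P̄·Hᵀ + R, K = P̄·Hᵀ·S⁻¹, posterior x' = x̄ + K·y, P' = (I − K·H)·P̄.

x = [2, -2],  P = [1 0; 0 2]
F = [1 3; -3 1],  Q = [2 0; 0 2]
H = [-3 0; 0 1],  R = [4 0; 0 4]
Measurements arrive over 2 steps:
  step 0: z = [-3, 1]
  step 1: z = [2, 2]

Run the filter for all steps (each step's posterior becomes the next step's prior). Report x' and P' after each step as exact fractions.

step 0: x̄ = F·x = [-4, -8]
step 0: P̄ = F·P·Fᵀ + Q = [21 3; 3 13]
step 0: y = z − H·x̄ = [-15, 9]
step 0: S = H·P̄·Hᵀ + R = [193 -9; -9 17]
step 0: K = P̄·Hᵀ·S⁻¹ = [-261/800 3/800; -9/800 607/800]
step 0: x' = x̄ + K·y = [371/400, -401/400]
step 0: P' = (I − K·H)·P̄ = [87/200 3/200; 3/200 607/200]
step 1: x̄ = F·x = [-52/25, -757/200]
step 1: P̄ = F·P·Fᵀ + Q = [746/25 192/25; 192/25 443/50]
step 1: y = z − H·x̄ = [-106/25, 1157/200]
step 1: S = H·P̄·Hᵀ + R = [6814/25 -576/25; -576/25 643/50]
step 1: K = P̄·Hᵀ·S⁻¹ = [-24357/74357 768/74357; -2304/74357 47101/74357]
step 1: x' = x̄ + K·y = [-46946/74357, 807/74357]
step 1: P' = (I − K·H)·P̄ = [32476/74357 3072/74357; 3072/74357 188404/74357]

step 0: x' = [371/400, -401/400], P' = [87/200 3/200; 3/200 607/200]
step 1: x' = [-46946/74357, 807/74357], P' = [32476/74357 3072/74357; 3072/74357 188404/74357]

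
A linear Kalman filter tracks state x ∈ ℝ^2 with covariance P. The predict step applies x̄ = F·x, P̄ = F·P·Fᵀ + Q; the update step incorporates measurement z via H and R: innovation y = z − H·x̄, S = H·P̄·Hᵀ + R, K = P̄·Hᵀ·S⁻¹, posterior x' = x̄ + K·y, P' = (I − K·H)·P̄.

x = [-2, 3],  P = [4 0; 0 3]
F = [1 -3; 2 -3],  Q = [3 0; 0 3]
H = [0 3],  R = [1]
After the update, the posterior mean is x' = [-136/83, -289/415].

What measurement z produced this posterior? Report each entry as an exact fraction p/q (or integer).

z = [-2]

x̄ = F·x = [-11, -13]
P̄ = F·P·Fᵀ + Q = [34 35; 35 46]
S = H·P̄·Hᵀ + R = [415]
K = P̄·Hᵀ·S⁻¹ = [21/83; 138/415]
x' − x̄ = [777/83, 5106/415] = K·y
y = (KᵀK)⁻¹·Kᵀ·(x' − x̄) = [37]
z = y + H·x̄ = [37] + [-39] = [-2]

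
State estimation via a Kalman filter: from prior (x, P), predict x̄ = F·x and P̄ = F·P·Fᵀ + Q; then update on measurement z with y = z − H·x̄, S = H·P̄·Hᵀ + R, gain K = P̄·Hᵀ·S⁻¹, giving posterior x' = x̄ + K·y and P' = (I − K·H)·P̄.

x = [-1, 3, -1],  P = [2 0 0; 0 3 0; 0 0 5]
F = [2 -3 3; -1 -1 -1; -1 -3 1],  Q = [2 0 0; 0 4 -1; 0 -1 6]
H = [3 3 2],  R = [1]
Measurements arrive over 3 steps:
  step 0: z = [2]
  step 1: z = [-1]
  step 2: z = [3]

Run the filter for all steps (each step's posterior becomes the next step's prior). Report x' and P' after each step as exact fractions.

step 0: x̄ = F·x = [-14, -1, -9]
step 0: P̄ = F·P·Fᵀ + Q = [82 -10 38; -10 14 5; 38 5 40]
step 0: y = z − H·x̄ = [65]
step 0: S = H·P̄·Hᵀ + R = [1361]
step 0: K = P̄·Hᵀ·S⁻¹ = [292/1361; 22/1361; 209/1361]
step 0: x' = x̄ + K·y = [-74/1361, 69/1361, 1336/1361]
step 0: P' = (I − K·H)·P̄ = [26338/1361 -20034/1361 -9310/1361; -20034/1361 18570/1361 2207/1361; -9310/1361 2207/1361 10759/1361]
step 1: x̄ = F·x = [3653/1361, -1331/1361, 1203/1361]
step 1: P̄ = F·P·Fᵀ + Q = [460997/1361 -2727/1361 189659/1361; -2727/1361 6837/1361 -5794/1361; 189659/1361 -5794/1361 97567/1361]
step 1: y = z − H·x̄ = [-10733/1361]
step 1: S = H·P̄·Hᵀ + R = [6759429/1361]
step 1: K = P̄·Hᵀ·S⁻¹ = [1754128/6759429; 742/6759429; 746729/6759429]
step 1: x' = x̄ + K·y = [4309433/6759429, -6616285/6759429, 85930/6759429]
step 1: P' = (I − K·H)·P̄ = [28737289/6759429 -14500019/6759429 -20478841/6759429; -14500019/6759429 33955669/6759429 -29183104/6759429; -20478841/6759429 -29183104/6759429 74866282/6759429]
step 2: x̄ = F·x = [28725511/6759429, 2220922/6759429, 15625352/6759429]
step 2: P̄ = F·P·Fᵀ + Q = [1561415581/6759429 -92312231/6759429 886901435/6759429; -92312231/6759429 36273028/6759429 -67387699/6759429; 886901435/6759429 -67387699/6759429 578817358/6759429]
step 2: y = z − H·x̄ = [-103811716/6759429]
step 2: S = H·P̄·Hᵀ + R = [24873771016/6759429]
step 2: K = P̄·Hᵀ·S⁻¹ = [772639115/3109221377; -302893007/24873771016; 904043981/6218442754]
step 2: x' = x̄ + K·y = [1347004383/3109221377, 3206134279/6218442754, 245213014/3109221377]
step 2: P' = (I − K·H)·P̄ = [11689905553/3109221377 -7839741658/3109221377 -5388926285/3109221377; -7839741658/3109221377 119906994931/24873771016 -21483759751/6218442754; -5388926285/3109221377 -21483759751/6218442754 24422220236/3109221377]

step 0: x' = [-74/1361, 69/1361, 1336/1361], P' = [26338/1361 -20034/1361 -9310/1361; -20034/1361 18570/1361 2207/1361; -9310/1361 2207/1361 10759/1361]
step 1: x' = [4309433/6759429, -6616285/6759429, 85930/6759429], P' = [28737289/6759429 -14500019/6759429 -20478841/6759429; -14500019/6759429 33955669/6759429 -29183104/6759429; -20478841/6759429 -29183104/6759429 74866282/6759429]
step 2: x' = [1347004383/3109221377, 3206134279/6218442754, 245213014/3109221377], P' = [11689905553/3109221377 -7839741658/3109221377 -5388926285/3109221377; -7839741658/3109221377 119906994931/24873771016 -21483759751/6218442754; -5388926285/3109221377 -21483759751/6218442754 24422220236/3109221377]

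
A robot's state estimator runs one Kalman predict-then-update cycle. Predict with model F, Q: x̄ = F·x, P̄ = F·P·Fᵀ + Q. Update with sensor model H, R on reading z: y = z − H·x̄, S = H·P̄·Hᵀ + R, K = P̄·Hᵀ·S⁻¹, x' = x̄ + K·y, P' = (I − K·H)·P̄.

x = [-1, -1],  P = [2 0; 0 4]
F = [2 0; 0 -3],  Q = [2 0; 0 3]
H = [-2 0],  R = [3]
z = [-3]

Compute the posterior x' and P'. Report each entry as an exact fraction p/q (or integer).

x̄ = F·x = [-2, 3]
P̄ = F·P·Fᵀ + Q = [10 0; 0 39]
y = z − H·x̄ = [-7]
S = H·P̄·Hᵀ + R = [43]
K = P̄·Hᵀ·S⁻¹ = [-20/43; 0]
x' = x̄ + K·y = [54/43, 3]
P' = (I − K·H)·P̄ = [30/43 0; 0 39]

x' = [54/43, 3]
P' = [30/43 0; 0 39]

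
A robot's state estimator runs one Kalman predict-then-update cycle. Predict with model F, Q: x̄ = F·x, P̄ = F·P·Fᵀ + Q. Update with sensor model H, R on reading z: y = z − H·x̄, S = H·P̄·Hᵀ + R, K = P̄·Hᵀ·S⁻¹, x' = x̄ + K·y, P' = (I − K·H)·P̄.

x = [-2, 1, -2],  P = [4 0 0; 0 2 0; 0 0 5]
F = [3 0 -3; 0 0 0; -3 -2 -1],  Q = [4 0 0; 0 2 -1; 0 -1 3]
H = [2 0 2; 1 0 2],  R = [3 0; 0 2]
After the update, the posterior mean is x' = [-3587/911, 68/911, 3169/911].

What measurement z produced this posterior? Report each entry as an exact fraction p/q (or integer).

x̄ = F·x = [0, 0, 6]
P̄ = F·P·Fᵀ + Q = [85 0 -21; 0 2 -1; -21 -1 52]
S = H·P̄·Hᵀ + R = [383 252; 252 211]
K = P̄·Hᵀ·S⁻¹ = [16172/17309 -15787/17309; 82/17309 -262/17309; -7834/17309 16165/17309]
x' − x̄ = [-3587/911, 68/911, -2297/911] = K·y
y = (KᵀK)⁻¹·Kᵀ·(x' − x̄) = [-13, -9]
z = y + H·x̄ = [-13, -9] + [12, 12] = [-1, 3]

z = [-1, 3]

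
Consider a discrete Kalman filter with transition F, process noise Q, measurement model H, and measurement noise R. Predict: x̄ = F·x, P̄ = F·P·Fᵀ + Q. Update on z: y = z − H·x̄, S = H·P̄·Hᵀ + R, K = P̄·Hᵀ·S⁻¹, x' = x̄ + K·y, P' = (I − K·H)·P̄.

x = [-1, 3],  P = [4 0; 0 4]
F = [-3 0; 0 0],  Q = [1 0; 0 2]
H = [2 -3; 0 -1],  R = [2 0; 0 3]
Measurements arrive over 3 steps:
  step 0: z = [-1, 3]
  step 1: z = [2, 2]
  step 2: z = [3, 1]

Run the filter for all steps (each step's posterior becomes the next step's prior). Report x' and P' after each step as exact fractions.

step 0: x̄ = F·x = [3, 0]
step 0: P̄ = F·P·Fᵀ + Q = [37 0; 0 2]
step 0: y = z − H·x̄ = [-7, 3]
step 0: S = H·P̄·Hᵀ + R = [168 6; 6 5]
step 0: K = P̄·Hᵀ·S⁻¹ = [185/402 -37/67; -3/134 -25/67]
step 0: x' = x̄ + K·y = [-755/402, -129/134]
step 0: P' = (I − K·H)·P̄ = [592/201 111/67; 111/67 75/67]
step 1: x̄ = F·x = [755/134, 0]
step 1: P̄ = F·P·Fᵀ + Q = [1843/67 0; 0 2]
step 1: y = z − H·x̄ = [-621/67, 2]
step 1: S = H·P̄·Hᵀ + R = [8712/67 6; 6 5]
step 1: K = P̄·Hᵀ·S⁻¹ = [9215/20574 -1843/3429; -67/2286 -139/381]
step 1: x' = x̄ + K·y = [1399/3429, -349/762]
step 1: P' = (I − K·H)·P̄ = [29488/10287 1843/1143; 1843/1143 139/127]
step 2: x̄ = F·x = [-1399/1143, 0]
step 2: P̄ = F·P·Fᵀ + Q = [30631/1143 0; 0 2]
step 2: y = z − H·x̄ = [6227/1143, 1]
step 2: S = H·P̄·Hᵀ + R = [145384/1143 6; 6 5]
step 2: K = P̄·Hᵀ·S⁻¹ = [153155/342886 -91893/171443; -10287/342886 -62405/171443]
step 2: x' = x̄ + K·y = [230911/342886, -180853/342886]
step 2: P' = (I − K·H)·P̄ = [490096/171443 275679/171443; 275679/171443 187215/171443]

step 0: x' = [-755/402, -129/134], P' = [592/201 111/67; 111/67 75/67]
step 1: x' = [1399/3429, -349/762], P' = [29488/10287 1843/1143; 1843/1143 139/127]
step 2: x' = [230911/342886, -180853/342886], P' = [490096/171443 275679/171443; 275679/171443 187215/171443]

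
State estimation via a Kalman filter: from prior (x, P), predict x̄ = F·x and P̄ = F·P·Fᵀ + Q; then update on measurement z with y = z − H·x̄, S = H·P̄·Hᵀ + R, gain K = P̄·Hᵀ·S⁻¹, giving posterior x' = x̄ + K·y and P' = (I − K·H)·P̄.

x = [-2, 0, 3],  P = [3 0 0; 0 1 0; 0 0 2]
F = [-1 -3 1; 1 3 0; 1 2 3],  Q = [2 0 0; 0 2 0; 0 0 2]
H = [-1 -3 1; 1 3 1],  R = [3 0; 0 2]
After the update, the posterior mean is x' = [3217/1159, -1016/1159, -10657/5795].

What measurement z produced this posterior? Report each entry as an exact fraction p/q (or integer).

z = [-3, -2]

x̄ = F·x = [5, -2, 7]
P̄ = F·P·Fᵀ + Q = [16 -12 -3; -12 14 9; -3 9 27]
S = H·P̄·Hᵀ + R = [52 -43; -43 147]
K = P̄·Hᵀ·S⁻¹ = [302/1159 -93/1159; -282/1159 225/1159; 2634/5795 2781/5795]
x' − x̄ = [-2578/1159, 1302/1159, -51222/5795] = K·y
y = (KᵀK)⁻¹·Kᵀ·(x' − x̄) = [-11, -8]
z = y + H·x̄ = [-11, -8] + [8, 6] = [-3, -2]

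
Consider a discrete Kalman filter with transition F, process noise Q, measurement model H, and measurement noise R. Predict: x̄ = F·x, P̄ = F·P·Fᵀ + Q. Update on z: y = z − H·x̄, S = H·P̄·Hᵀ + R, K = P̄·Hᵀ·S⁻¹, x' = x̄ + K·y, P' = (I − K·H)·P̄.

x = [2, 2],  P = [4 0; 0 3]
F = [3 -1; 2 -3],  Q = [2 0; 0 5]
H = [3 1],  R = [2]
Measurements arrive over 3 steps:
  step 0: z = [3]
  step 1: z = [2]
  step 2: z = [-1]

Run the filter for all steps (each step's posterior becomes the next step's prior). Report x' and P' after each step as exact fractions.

step 0: x̄ = F·x = [4, -2]
step 0: P̄ = F·P·Fᵀ + Q = [41 33; 33 48]
step 0: y = z − H·x̄ = [-7]
step 0: S = H·P̄·Hᵀ + R = [617]
step 0: K = P̄·Hᵀ·S⁻¹ = [156/617; 147/617]
step 0: x' = x̄ + K·y = [1376/617, -2263/617]
step 0: P' = (I − K·H)·P̄ = [961/617 -2571/617; -2571/617 8007/617]
step 1: x̄ = F·x = [6391/617, 9541/617]
step 1: P̄ = F·P·Fᵀ + Q = [33316/617 58068/617; 58068/617 109844/617]
step 1: y = z − H·x̄ = [-27480/617]
step 1: S = H·P̄·Hᵀ + R = [759330/617]
step 1: K = P̄·Hᵀ·S⁻¹ = [26336/126555; 142024/379665]
step 1: x' = x̄ + K·y = [9195/8437, -30301/25311]
step 1: P' = (I − K·H)·P̄ = [29604/42185 -213764/126555; -213764/126555 2207924/379665]
step 2: x̄ = F·x = [113056/25311, 48691/8437]
step 2: P̄ = F·P·Fᵀ + Q = [1842586/75933 339480/8437; 339480/8437 3392321/42185]
step 2: y = z − H·x̄ = [-170184/8437]
step 2: S = H·P̄·Hᵀ + R = [22874021/42185]
step 2: K = P̄·Hᵀ·S⁻¹ = [14305130/68622063; 8484521/22874021]
step 2: x' = x̄ + K·y = [17961488/68622063, -39133669/22874021]
step 2: P' = (I − K·H)·P̄ = [16066822/22874021 -115991138/68622063; -115991138/68622063 132960180/22874021]

step 0: x' = [1376/617, -2263/617], P' = [961/617 -2571/617; -2571/617 8007/617]
step 1: x' = [9195/8437, -30301/25311], P' = [29604/42185 -213764/126555; -213764/126555 2207924/379665]
step 2: x' = [17961488/68622063, -39133669/22874021], P' = [16066822/22874021 -115991138/68622063; -115991138/68622063 132960180/22874021]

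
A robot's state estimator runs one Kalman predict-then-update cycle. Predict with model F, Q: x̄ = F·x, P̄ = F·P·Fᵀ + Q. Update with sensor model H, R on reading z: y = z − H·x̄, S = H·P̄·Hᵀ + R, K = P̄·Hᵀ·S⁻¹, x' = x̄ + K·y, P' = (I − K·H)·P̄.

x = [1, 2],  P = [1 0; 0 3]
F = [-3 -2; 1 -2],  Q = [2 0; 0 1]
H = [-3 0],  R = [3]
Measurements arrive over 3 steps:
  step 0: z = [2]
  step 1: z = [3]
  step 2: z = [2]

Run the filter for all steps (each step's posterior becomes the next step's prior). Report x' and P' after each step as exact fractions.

step 0: x' = [-53/70, -39/70], P' = [23/70 9/70; 9/70 737/70]
step 1: x' = [-9972/10279, -34682/10279], P' = [3403/10279 2915/10279; 2915/10279 77096/10279]
step 2: x' = [-344909/596963, -1349411/596963], P' = [394549/1193926 309835/1193926; 309835/1193926 8036639/1193926]

step 0: x̄ = F·x = [-7, -3]
step 0: P̄ = F·P·Fᵀ + Q = [23 9; 9 14]
step 0: y = z − H·x̄ = [-19]
step 0: S = H·P̄·Hᵀ + R = [210]
step 0: K = P̄·Hᵀ·S⁻¹ = [-23/70; -9/70]
step 0: x' = x̄ + K·y = [-53/70, -39/70]
step 0: P' = (I − K·H)·P̄ = [23/70 9/70; 9/70 737/70]
step 1: x̄ = F·x = [237/70, 5/14]
step 1: P̄ = F·P·Fᵀ + Q = [3403/70 583/14; 583/14 601/14]
step 1: y = z − H·x̄ = [921/70]
step 1: S = H·P̄·Hᵀ + R = [30837/70]
step 1: K = P̄·Hᵀ·S⁻¹ = [-3403/10279; -2915/10279]
step 1: x' = x̄ + K·y = [-9972/10279, -34682/10279]
step 1: P' = (I − K·H)·P̄ = [3403/10279 2915/10279; 2915/10279 77096/10279]
step 2: x̄ = F·x = [99280/10279, 59392/10279]
step 2: P̄ = F·P·Fᵀ + Q = [394549/10279 309835/10279; 309835/10279 310406/10279]
step 2: y = z − H·x̄ = [318398/10279]
step 2: S = H·P̄·Hᵀ + R = [3581778/10279]
step 2: K = P̄·Hᵀ·S⁻¹ = [-394549/1193926; -309835/1193926]
step 2: x' = x̄ + K·y = [-344909/596963, -1349411/596963]
step 2: P' = (I − K·H)·P̄ = [394549/1193926 309835/1193926; 309835/1193926 8036639/1193926]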